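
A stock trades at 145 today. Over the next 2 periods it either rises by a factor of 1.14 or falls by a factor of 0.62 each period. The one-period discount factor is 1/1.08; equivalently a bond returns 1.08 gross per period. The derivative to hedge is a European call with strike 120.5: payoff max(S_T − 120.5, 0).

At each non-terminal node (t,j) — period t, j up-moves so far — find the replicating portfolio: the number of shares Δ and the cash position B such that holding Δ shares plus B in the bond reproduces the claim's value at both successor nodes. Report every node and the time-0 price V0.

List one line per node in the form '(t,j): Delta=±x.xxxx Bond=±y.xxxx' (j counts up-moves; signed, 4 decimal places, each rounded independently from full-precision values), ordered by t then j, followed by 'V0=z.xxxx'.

Since d<R<u, set p* = (R−d)/(u−d) = 0.8846; price each node as the discounted p*-expectation of its children.
At expiry t=2: V(2,0)=0.0000, V(2,1)=0.0000, V(2,2)=67.9420
Node (1,0) S=89.9000: V=(p*·0.0000+(1−p*)·0.0000)/1.08=0.0000; Δ=(0.0000−0.0000)/(102.4860−55.7380)=0.0000; B=V−Δ·S=0.0000
Node (1,1) S=165.3000: V=(p*·67.9420+(1−p*)·0.0000)/1.08=55.6505; Δ=(67.9420−0.0000)/(188.4420−102.4860)=0.7904; B=V−Δ·S=-75.0072
Node (0,0) S=145.0000: V=(p*·55.6505+(1−p*)·0.0000)/1.08=45.5827; Δ=(55.6505−0.0000)/(165.3000−89.9000)=0.7381; B=V−Δ·S=-61.4375
Check: Δ(0,0)·S0 + B(0,0) = 45.5827 = V0.

(0,0): Delta=0.7381 Bond=-61.4375
(1,0): Delta=0.0000 Bond=0.0000
(1,1): Delta=0.7904 Bond=-75.0072
V0=45.5827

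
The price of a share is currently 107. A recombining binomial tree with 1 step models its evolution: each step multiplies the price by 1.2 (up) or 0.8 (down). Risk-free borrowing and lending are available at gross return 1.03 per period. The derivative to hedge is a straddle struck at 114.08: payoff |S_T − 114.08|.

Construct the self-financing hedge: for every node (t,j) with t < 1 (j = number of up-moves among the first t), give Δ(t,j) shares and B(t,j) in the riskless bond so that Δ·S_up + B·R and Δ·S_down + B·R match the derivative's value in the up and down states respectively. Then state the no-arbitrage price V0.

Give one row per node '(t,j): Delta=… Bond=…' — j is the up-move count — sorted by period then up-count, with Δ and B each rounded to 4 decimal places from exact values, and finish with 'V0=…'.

(0,0): Delta=-0.3308 Bond=55.1456
V0=19.7456

Under the risk-neutral measure, an up-move has probability p* = (R−d)/(u−d) = 0.5750 and values discount at R = 1.03.
Payoff layer (t=1): V(1,0)=28.4800, V(1,1)=14.3200
  t=0,j=0: stock 107.0000 → up 128.4000 (V=14.3200), down 85.6000 (V=28.4800). Price 19.7456; hedge Δ=-0.3308, bond B=55.1456.
Check: Δ(0,0)·S0 + B(0,0) = 19.7456 = V0.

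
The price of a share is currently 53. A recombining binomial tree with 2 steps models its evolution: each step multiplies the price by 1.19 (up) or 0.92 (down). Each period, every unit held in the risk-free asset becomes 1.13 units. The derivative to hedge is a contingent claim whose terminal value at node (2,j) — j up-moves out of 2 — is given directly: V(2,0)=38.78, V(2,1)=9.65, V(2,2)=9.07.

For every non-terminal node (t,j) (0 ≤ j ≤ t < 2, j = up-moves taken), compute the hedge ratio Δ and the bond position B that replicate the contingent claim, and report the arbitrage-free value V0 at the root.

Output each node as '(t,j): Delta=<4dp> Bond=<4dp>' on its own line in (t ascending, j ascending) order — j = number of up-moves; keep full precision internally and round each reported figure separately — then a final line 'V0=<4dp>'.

Since d<R<u, set p* = (R−d)/(u−d) = 0.7778; price each node as the discounted p*-expectation of its children.
Payoff layer (t=2): V(2,0)=38.7800, V(2,1)=9.6500, V(2,2)=9.0700
Node (1,0) S=48.7600: V=(p*·9.6500+(1−p*)·38.7800)/1.13=14.2684; Δ=(9.6500−38.7800)/(58.0244−44.8592)=-2.2127; B=V−Δ·S=122.1573
Node (1,1) S=63.0700: V=(p*·9.0700+(1−p*)·9.6500)/1.13=8.1406; Δ=(9.0700−9.6500)/(75.0533−58.0244)=-0.0341; B=V−Δ·S=10.2888
Node (0,0) S=53.0000: V=(p*·8.1406+(1−p*)·14.2684)/1.13=8.4092; Δ=(8.1406−14.2684)/(63.0700−48.7600)=-0.4282; B=V−Δ·S=31.1048
Check: Δ(0,0)·S0 + B(0,0) = 8.4092 = V0.

(0,0): Delta=-0.4282 Bond=31.1048
(1,0): Delta=-2.2127 Bond=122.1573
(1,1): Delta=-0.0341 Bond=10.2888
V0=8.4092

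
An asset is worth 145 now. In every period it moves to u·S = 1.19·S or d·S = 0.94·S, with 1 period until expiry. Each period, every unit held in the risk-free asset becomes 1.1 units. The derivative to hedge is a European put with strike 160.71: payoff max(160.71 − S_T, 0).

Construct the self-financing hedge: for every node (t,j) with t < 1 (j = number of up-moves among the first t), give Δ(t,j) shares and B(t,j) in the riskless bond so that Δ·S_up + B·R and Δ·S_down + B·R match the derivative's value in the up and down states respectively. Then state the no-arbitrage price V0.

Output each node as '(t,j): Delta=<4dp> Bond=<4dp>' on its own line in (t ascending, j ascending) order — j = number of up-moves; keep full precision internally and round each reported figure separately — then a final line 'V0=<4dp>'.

Risk-neutral probability p* = (R−d)/(u−d) = (1.1−0.94)/(1.19−0.94) = 0.6400.
Payoff layer (t=1): V(1,0)=24.4100, V(1,1)=0.0000
Node (0,0) S=145.0000: V=(p*·0.0000+(1−p*)·24.4100)/1.1=7.9887; Δ=(0.0000−24.4100)/(172.5500−136.3000)=-0.6734; B=V−Δ·S=105.6287
Each (Δ,B) replicates both successor values, so the strategy is self-financing and V0 is arbitrage-free.

(0,0): Delta=-0.6734 Bond=105.6287
V0=7.9887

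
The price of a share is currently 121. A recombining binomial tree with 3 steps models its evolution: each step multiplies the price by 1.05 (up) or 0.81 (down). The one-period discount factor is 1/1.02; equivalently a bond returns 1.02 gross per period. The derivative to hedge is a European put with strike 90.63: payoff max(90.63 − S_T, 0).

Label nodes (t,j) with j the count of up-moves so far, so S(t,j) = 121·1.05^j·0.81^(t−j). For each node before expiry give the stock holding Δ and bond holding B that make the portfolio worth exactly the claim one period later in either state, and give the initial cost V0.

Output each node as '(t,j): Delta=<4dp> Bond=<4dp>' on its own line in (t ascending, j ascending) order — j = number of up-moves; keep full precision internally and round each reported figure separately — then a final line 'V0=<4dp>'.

Under the risk-neutral measure, an up-move has probability p* = (R−d)/(u−d) = 0.8750 and values discount at R = 1.02.
Terminal values V(3,·): V(3,0)=26.3256, V(3,1)=7.2725, V(3,2)=0.0000, V(3,3)=0.0000
  t=2,j=0: stock 79.3881 → up 83.3575 (V=7.2725), down 64.3044 (V=26.3256). Price 9.4648; hedge Δ=-1.0000, bond B=88.8529.
  t=2,j=1: stock 102.9105 → up 108.0560 (V=0.0000), down 83.3575 (V=7.2725). Price 0.8912; hedge Δ=-0.2945, bond B=31.1933.
  t=2,j=2: stock 133.4025 → up 140.0726 (V=0.0000), down 108.0560 (V=0.0000). Price 0.0000; hedge Δ=0.0000, bond B=0.0000.
  t=1,j=0: stock 98.0100 → up 102.9105 (V=0.8912), down 79.3881 (V=9.4648). Price 1.9244; hedge Δ=-0.3645, bond B=37.6478.
  t=1,j=1: stock 127.0500 → up 133.4025 (V=0.0000), down 102.9105 (V=0.8912). Price 0.1092; hedge Δ=-0.0292, bond B=3.8227.
  t=0,j=0: stock 121.0000 → up 127.0500 (V=0.1092), down 98.0100 (V=1.9244). Price 0.3295; hedge Δ=-0.0625, bond B=7.8930.
Root portfolio cost Δ·121+B reproduces V0=0.3295.

(0,0): Delta=-0.0625 Bond=7.8930
(1,0): Delta=-0.3645 Bond=37.6478
(1,1): Delta=-0.0292 Bond=3.8227
(2,0): Delta=-1.0000 Bond=88.8529
(2,1): Delta=-0.2945 Bond=31.1933
(2,2): Delta=0.0000 Bond=0.0000
V0=0.3295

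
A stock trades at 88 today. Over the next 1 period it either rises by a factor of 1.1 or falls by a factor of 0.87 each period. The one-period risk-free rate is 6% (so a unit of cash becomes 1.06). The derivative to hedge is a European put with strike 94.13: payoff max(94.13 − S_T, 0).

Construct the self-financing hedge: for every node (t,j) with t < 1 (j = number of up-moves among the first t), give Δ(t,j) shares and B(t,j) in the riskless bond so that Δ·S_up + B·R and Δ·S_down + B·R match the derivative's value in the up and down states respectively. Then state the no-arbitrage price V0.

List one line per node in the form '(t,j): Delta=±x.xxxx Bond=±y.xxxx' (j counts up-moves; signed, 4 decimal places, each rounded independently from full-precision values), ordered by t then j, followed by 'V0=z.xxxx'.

The replicating-portfolio and risk-neutral prices coincide; use p* = (1.06−0.87)/(1.1−0.87) = 0.8261 for the latter.
At expiry t=1: V(1,0)=17.5700, V(1,1)=0.0000
  t=0,j=0: stock 88.0000 → up 96.8000 (V=0.0000), down 76.5600 (V=17.5700). Price 2.8827; hedge Δ=-0.8681, bond B=79.2740.
Each (Δ,B) replicates both successor values, so the strategy is self-financing and V0 is arbitrage-free.

(0,0): Delta=-0.8681 Bond=79.2740
V0=2.8827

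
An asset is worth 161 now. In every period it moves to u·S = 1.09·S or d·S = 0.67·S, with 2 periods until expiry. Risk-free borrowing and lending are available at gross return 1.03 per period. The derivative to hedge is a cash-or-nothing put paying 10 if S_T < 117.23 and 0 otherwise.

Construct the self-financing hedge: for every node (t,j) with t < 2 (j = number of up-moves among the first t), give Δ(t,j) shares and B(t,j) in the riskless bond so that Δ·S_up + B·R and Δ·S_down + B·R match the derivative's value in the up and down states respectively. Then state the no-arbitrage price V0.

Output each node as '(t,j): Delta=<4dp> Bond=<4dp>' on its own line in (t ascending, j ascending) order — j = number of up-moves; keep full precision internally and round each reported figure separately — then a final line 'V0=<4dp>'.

Since d<R<u, set p* = (R−d)/(u−d) = 0.8571; price each node as the discounted p*-expectation of its children.
Payoff layer (t=2): V(2,0)=10.0000, V(2,1)=0.0000, V(2,2)=0.0000
Node (1,0) S=107.8700: V=(p*·0.0000+(1−p*)·10.0000)/1.03=1.3870; Δ=(0.0000−10.0000)/(117.5783−72.2729)=-0.2207; B=V−Δ·S=25.1965
Node (1,1) S=175.4900: V=(p*·0.0000+(1−p*)·0.0000)/1.03=0.0000; Δ=(0.0000−0.0000)/(191.2841−117.5783)=0.0000; B=V−Δ·S=0.0000
Node (0,0) S=161.0000: V=(p*·0.0000+(1−p*)·1.3870)/1.03=0.1924; Δ=(0.0000−1.3870)/(175.4900−107.8700)=-0.0205; B=V−Δ·S=3.4947
Check: Δ(0,0)·S0 + B(0,0) = 0.1924 = V0.

(0,0): Delta=-0.0205 Bond=3.4947
(1,0): Delta=-0.2207 Bond=25.1965
(1,1): Delta=0.0000 Bond=0.0000
V0=0.1924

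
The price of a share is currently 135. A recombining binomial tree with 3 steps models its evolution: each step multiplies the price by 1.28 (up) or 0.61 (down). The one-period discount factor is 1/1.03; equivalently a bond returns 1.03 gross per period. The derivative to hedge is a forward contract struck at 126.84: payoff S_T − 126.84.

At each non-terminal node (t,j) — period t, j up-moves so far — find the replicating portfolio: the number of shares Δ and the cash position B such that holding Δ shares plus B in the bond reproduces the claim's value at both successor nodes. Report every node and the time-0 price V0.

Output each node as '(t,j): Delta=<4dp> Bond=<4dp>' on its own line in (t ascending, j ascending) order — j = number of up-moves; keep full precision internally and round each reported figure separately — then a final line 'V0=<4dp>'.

Under the risk-neutral measure, an up-move has probability p* = (R−d)/(u−d) = 0.6269 and values discount at R = 1.03.
At expiry t=3: V(3,0)=-96.1976, V(3,1)=-62.5411, V(3,2)=8.0822, V(3,3)=156.2755
Node (2,0) S=50.2335: V=(p*·-62.5411+(1−p*)·-96.1976)/1.03=-72.9121; Δ=(-62.5411−-96.1976)/(64.2989−30.6424)=1.0000; B=V−Δ·S=-123.1456
Node (2,1) S=105.4080: V=(p*·8.0822+(1−p*)·-62.5411)/1.03=-17.7376; Δ=(8.0822−-62.5411)/(134.9222−64.2989)=1.0000; B=V−Δ·S=-123.1456
Node (2,2) S=221.1840: V=(p*·156.2755+(1−p*)·8.0822)/1.03=98.0384; Δ=(156.2755−8.0822)/(283.1155−134.9222)=1.0000; B=V−Δ·S=-123.1456
Node (1,0) S=82.3500: V=(p*·-17.7376+(1−p*)·-72.9121)/1.03=-37.2089; Δ=(-17.7376−-72.9121)/(105.4080−50.2335)=1.0000; B=V−Δ·S=-119.5589
Node (1,1) S=172.8000: V=(p*·98.0384+(1−p*)·-17.7376)/1.03=53.2411; Δ=(98.0384−-17.7376)/(221.1840−105.4080)=1.0000; B=V−Δ·S=-119.5589
Node (0,0) S=135.0000: V=(p*·53.2411+(1−p*)·-37.2089)/1.03=18.9234; Δ=(53.2411−-37.2089)/(172.8000−82.3500)=1.0000; B=V−Δ·S=-116.0766
The time-0 hedge costs 18.9234, which is the no-arbitrage price.

(0,0): Delta=1.0000 Bond=-116.0766
(1,0): Delta=1.0000 Bond=-119.5589
(1,1): Delta=1.0000 Bond=-119.5589
(2,0): Delta=1.0000 Bond=-123.1456
(2,1): Delta=1.0000 Bond=-123.1456
(2,2): Delta=1.0000 Bond=-123.1456
V0=18.9234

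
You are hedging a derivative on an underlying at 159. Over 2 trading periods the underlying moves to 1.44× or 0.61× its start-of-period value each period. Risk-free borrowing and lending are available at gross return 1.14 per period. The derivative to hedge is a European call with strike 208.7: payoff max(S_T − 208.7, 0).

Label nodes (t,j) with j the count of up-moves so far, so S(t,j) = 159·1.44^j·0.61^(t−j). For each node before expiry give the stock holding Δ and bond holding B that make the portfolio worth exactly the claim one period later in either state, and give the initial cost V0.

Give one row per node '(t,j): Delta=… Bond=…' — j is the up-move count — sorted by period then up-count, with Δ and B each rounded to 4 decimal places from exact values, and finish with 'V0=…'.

(0,0): Delta=0.5136 Bond=-43.6952
(1,0): Delta=0.0000 Bond=0.0000
(1,1): Delta=0.6367 Bond=-78.0083
V0=37.9647

Since d<R<u, set p* = (R−d)/(u−d) = 0.6386; price each node as the discounted p*-expectation of its children.
At expiry t=2: V(2,0)=0.0000, V(2,1)=0.0000, V(2,2)=121.0024
(1,0): S=96.9900. Δ = (V_up−V_dn)/(S_up−S_dn) = (0.0000−0.0000)/(139.6656−59.1639) = 0.0000. V = [p*·0.0000 + (1−p*)·0.0000]/1.14 = 0.0000. B = V − Δ·S = 0.0000.
(1,1): S=228.9600. Δ = (V_up−V_dn)/(S_up−S_dn) = (121.0024−0.0000)/(329.7024−139.6656) = 0.6367. V = [p*·121.0024 + (1−p*)·0.0000]/1.14 = 67.7777. B = V − Δ·S = -78.0083.
(0,0): S=159.0000. Δ = (V_up−V_dn)/(S_up−S_dn) = (67.7777−0.0000)/(228.9600−96.9900) = 0.5136. V = [p*·67.7777 + (1−p*)·0.0000]/1.14 = 37.9647. B = V − Δ·S = -43.6952.
Check: Δ(0,0)·S0 + B(0,0) = 37.9647 = V0.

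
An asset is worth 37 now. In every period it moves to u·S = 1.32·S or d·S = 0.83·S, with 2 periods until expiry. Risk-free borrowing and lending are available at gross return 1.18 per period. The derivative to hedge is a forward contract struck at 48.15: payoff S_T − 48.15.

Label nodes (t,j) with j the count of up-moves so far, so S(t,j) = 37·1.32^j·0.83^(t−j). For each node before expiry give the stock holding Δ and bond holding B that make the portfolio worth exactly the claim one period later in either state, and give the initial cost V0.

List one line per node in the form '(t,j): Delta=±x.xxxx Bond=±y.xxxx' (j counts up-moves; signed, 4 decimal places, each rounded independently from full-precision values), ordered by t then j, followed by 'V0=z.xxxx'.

The replicating-portfolio and risk-neutral prices coincide; use p* = (1.18−0.83)/(1.32−0.83) = 0.7143 for the latter.
Terminal values V(2,·): V(2,0)=-22.6607, V(2,1)=-7.6128, V(2,2)=16.3188
Node (1,0) S=30.7100: V=(p*·-7.6128+(1−p*)·-22.6607)/1.18=-10.0951; Δ=(-7.6128−-22.6607)/(40.5372−25.4893)=1.0000; B=V−Δ·S=-40.8051
Node (1,1) S=48.8400: V=(p*·16.3188+(1−p*)·-7.6128)/1.18=8.0349; Δ=(16.3188−-7.6128)/(64.4688−40.5372)=1.0000; B=V−Δ·S=-40.8051
Node (0,0) S=37.0000: V=(p*·8.0349+(1−p*)·-10.0951)/1.18=2.4194; Δ=(8.0349−-10.0951)/(48.8400−30.7100)=1.0000; B=V−Δ·S=-34.5806
The time-0 hedge costs 2.4194, which is the no-arbitrage price.

(0,0): Delta=1.0000 Bond=-34.5806
(1,0): Delta=1.0000 Bond=-40.8051
(1,1): Delta=1.0000 Bond=-40.8051
V0=2.4194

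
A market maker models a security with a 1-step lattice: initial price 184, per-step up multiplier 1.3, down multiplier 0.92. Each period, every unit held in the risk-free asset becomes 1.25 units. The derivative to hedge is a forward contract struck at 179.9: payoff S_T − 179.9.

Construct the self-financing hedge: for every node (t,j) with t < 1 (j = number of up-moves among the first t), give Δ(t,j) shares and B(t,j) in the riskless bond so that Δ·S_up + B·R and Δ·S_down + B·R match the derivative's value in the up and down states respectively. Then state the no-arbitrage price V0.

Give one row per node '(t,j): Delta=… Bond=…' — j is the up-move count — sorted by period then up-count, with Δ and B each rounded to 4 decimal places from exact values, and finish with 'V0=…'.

(0,0): Delta=1.0000 Bond=-143.9200
V0=40.0800

Risk-neutral probability p* = (R−d)/(u−d) = (1.25−0.92)/(1.3−0.92) = 0.8684.
Payoff layer (t=1): V(1,0)=-10.6200, V(1,1)=59.3000
(0,0): S=184.0000. Δ = (V_up−V_dn)/(S_up−S_dn) = (59.3000−-10.6200)/(239.2000−169.2800) = 1.0000. V = [p*·59.3000 + (1−p*)·-10.6200]/1.25 = 40.0800. B = V − Δ·S = -143.9200.
Root portfolio cost Δ·184+B reproduces V0=40.0800.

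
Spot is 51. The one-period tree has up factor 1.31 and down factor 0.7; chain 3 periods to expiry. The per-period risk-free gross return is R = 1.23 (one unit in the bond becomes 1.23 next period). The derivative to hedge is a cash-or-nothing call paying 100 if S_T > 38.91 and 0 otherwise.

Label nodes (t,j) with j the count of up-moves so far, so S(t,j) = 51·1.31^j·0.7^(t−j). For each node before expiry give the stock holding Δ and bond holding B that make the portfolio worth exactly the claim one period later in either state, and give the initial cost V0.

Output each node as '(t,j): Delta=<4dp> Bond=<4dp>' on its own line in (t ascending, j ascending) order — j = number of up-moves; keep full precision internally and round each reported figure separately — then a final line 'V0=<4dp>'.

No-arbitrage ⇒ martingale measure with p* = (R−d)/(u−d) = 0.8689.
Payoff layer (t=3): V(3,0)=0.0000, V(3,1)=0.0000, V(3,2)=100.0000, V(3,3)=100.0000
(2,0): S=24.9900. Δ = (V_up−V_dn)/(S_up−S_dn) = (0.0000−0.0000)/(32.7369−17.4930) = 0.0000. V = [p*·0.0000 + (1−p*)·0.0000]/1.23 = 0.0000. B = V − Δ·S = 0.0000.
(2,1): S=46.7670. Δ = (V_up−V_dn)/(S_up−S_dn) = (100.0000−0.0000)/(61.2648−32.7369) = 3.5053. V = [p*·100.0000 + (1−p*)·0.0000]/1.23 = 70.6384. B = V − Δ·S = -93.2960.
(2,2): S=87.5211. Δ = (V_up−V_dn)/(S_up−S_dn) = (100.0000−100.0000)/(114.6526−61.2648) = 0.0000. V = [p*·100.0000 + (1−p*)·100.0000]/1.23 = 81.3008. B = V − Δ·S = 81.3008.
(1,0): S=35.7000. Δ = (V_up−V_dn)/(S_up−S_dn) = (70.6384−0.0000)/(46.7670−24.9900) = 3.2437. V = [p*·70.6384 + (1−p*)·0.0000]/1.23 = 49.8979. B = V − Δ·S = -65.9028.
(1,1): S=66.8100. Δ = (V_up−V_dn)/(S_up−S_dn) = (81.3008−70.6384)/(87.5211−46.7670) = 0.2616. V = [p*·81.3008 + (1−p*)·70.6384]/1.23 = 64.9614. B = V − Δ·S = 47.4820.
(0,0): S=51.0000. Δ = (V_up−V_dn)/(S_up−S_dn) = (64.9614−49.8979)/(66.8100−35.7000) = 0.4842. V = [p*·64.9614 + (1−p*)·49.8979]/1.23 = 51.2080. B = V − Δ·S = 26.5137.
Root portfolio cost Δ·51+B reproduces V0=51.2080.

(0,0): Delta=0.4842 Bond=26.5137
(1,0): Delta=3.2437 Bond=-65.9028
(1,1): Delta=0.2616 Bond=47.4820
(2,0): Delta=0.0000 Bond=0.0000
(2,1): Delta=3.5053 Bond=-93.2960
(2,2): Delta=0.0000 Bond=81.3008
V0=51.2080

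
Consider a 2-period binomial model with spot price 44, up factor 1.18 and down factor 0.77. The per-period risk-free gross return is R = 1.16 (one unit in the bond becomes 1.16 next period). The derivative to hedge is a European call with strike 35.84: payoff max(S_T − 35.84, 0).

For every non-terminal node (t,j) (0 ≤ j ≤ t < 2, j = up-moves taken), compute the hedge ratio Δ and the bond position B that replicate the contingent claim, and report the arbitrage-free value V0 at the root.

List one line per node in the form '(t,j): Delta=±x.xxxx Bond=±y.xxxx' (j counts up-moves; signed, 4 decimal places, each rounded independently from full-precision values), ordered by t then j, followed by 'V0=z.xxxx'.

(0,0): Delta=0.9773 Bond=-25.6174
(1,0): Delta=0.2979 Bond=-6.7001
(1,1): Delta=1.0000 Bond=-30.8966
V0=17.3823

No-arbitrage ⇒ martingale measure with p* = (R−d)/(u−d) = 0.9512.
Terminal values V(2,·): V(2,0)=0.0000, V(2,1)=4.1384, V(2,2)=25.4256
(1,0): S=33.8800. Δ = (V_up−V_dn)/(S_up−S_dn) = (4.1384−0.0000)/(39.9784−26.0876) = 0.2979. V = [p*·4.1384 + (1−p*)·0.0000]/1.16 = 3.3936. B = V − Δ·S = -6.7001.
(1,1): S=51.9200. Δ = (V_up−V_dn)/(S_up−S_dn) = (25.4256−4.1384)/(61.2656−39.9784) = 1.0000. V = [p*·25.4256 + (1−p*)·4.1384]/1.16 = 21.0234. B = V − Δ·S = -30.8966.
(0,0): S=44.0000. Δ = (V_up−V_dn)/(S_up−S_dn) = (21.0234−3.3936)/(51.9200−33.8800) = 0.9773. V = [p*·21.0234 + (1−p*)·3.3936]/1.16 = 17.3823. B = V − Δ·S = -25.6174.
Root portfolio cost Δ·44+B reproduces V0=17.3823.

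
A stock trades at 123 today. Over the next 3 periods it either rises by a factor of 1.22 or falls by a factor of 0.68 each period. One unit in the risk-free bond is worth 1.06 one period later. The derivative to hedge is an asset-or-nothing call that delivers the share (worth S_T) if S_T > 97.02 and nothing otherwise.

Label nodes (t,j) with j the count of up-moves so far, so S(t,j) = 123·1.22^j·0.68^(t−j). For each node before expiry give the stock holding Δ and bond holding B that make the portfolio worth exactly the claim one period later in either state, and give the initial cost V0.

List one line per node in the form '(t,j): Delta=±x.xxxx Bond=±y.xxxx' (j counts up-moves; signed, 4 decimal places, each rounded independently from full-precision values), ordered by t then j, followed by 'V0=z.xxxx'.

Risk-neutral probability p* = (R−d)/(u−d) = (1.06−0.68)/(1.22−0.68) = 0.7037.
Terminal values V(3,·): V(3,0)=0.0000, V(3,1)=0.0000, V(3,2)=124.4898, V(3,3)=223.3493
  t=2,j=0: stock 56.8752 → up 69.3877 (V=0.0000), down 38.6751 (V=0.0000). Price 0.0000; hedge Δ=0.0000, bond B=0.0000.
  t=2,j=1: stock 102.0408 → up 124.4898 (V=124.4898), down 69.3877 (V=0.0000). Price 82.6452; hedge Δ=2.2593, bond B=-147.8914.
  t=2,j=2: stock 183.0732 → up 223.3493 (V=223.3493), down 124.4898 (V=124.4898). Price 183.0732; hedge Δ=1.0000, bond B=0.0000.
  t=1,j=0: stock 83.6400 → up 102.0408 (V=82.6452), down 56.8752 (V=0.0000). Price 54.8658; hedge Δ=1.8298, bond B=-98.1809.
  t=1,j=1: stock 150.0600 → up 183.0732 (V=183.0732), down 102.0408 (V=82.6452). Price 144.6384; hedge Δ=1.2394, bond B=-41.3393.
  t=0,j=0: stock 123.0000 → up 150.0600 (V=144.6384), down 83.6400 (V=54.8658). Price 111.3577; hedge Δ=1.3516, bond B=-54.8880.
Check: Δ(0,0)·S0 + B(0,0) = 111.3577 = V0.

(0,0): Delta=1.3516 Bond=-54.8880
(1,0): Delta=1.8298 Bond=-98.1809
(1,1): Delta=1.2394 Bond=-41.3393
(2,0): Delta=0.0000 Bond=0.0000
(2,1): Delta=2.2593 Bond=-147.8914
(2,2): Delta=1.0000 Bond=0.0000
V0=111.3577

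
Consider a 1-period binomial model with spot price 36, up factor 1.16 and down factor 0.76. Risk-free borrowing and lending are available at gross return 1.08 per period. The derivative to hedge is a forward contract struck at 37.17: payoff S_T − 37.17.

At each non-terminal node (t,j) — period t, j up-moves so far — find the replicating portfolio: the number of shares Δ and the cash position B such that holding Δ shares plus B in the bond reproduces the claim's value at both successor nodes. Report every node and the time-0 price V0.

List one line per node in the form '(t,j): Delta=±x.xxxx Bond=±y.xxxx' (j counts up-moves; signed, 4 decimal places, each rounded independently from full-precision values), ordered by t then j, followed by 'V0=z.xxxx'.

Risk-neutral probability p* = (R−d)/(u−d) = (1.08−0.76)/(1.16−0.76) = 0.8000.
At expiry t=1: V(1,0)=-9.8100, V(1,1)=4.5900
  t=0,j=0: stock 36.0000 → up 41.7600 (V=4.5900), down 27.3600 (V=-9.8100). Price 1.5833; hedge Δ=1.0000, bond B=-34.4167.
The time-0 hedge costs 1.5833, which is the no-arbitrage price.

(0,0): Delta=1.0000 Bond=-34.4167
V0=1.5833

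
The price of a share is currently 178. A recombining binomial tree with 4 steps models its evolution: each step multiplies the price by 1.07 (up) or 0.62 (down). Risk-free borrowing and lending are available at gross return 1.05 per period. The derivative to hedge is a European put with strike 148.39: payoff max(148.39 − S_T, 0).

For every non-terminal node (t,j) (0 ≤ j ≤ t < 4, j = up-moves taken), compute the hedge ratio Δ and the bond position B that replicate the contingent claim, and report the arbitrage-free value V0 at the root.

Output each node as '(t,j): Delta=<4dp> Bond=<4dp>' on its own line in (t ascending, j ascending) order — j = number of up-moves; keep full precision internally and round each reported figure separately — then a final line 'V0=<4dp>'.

(0,0): Delta=-0.2008 Bond=38.0846
(1,0): Delta=-1.0000 Bond=128.1849
(1,1): Delta=-0.1793 Bond=35.8867
(2,0): Delta=-1.0000 Bond=134.5941
(2,1): Delta=-1.0000 Bond=134.5941
(2,2): Delta=-0.1572 Bond=33.1735
(3,0): Delta=-1.0000 Bond=141.3238
(3,1): Delta=-1.0000 Bond=141.3238
(3,2): Delta=-1.0000 Bond=141.3238
(3,3): Delta=-0.1345 Bond=29.8791
V0=2.3362

No-arbitrage ⇒ martingale measure with p* = (R−d)/(u−d) = 0.9556.
At expiry t=4: V(4,0)=122.0881, V(4,1)=102.9980, V(4,2)=70.0523, V(4,3)=13.1943, V(4,4)=0.0000
(3,0): S=42.4224. Δ = (V_up−V_dn)/(S_up−S_dn) = (102.9980−122.0881)/(45.3920−26.3019) = -1.0000. V = [p*·102.9980 + (1−p*)·122.0881]/1.05 = 98.9014. B = V − Δ·S = 141.3238.
(3,1): S=73.2128. Δ = (V_up−V_dn)/(S_up−S_dn) = (70.0523−102.9980)/(78.3377−45.3920) = -1.0000. V = [p*·70.0523 + (1−p*)·102.9980]/1.05 = 68.1110. B = V − Δ·S = 141.3238.
(3,2): S=126.3512. Δ = (V_up−V_dn)/(S_up−S_dn) = (13.1943−70.0523)/(135.1957−78.3377) = -1.0000. V = [p*·13.1943 + (1−p*)·70.0523]/1.05 = 14.9726. B = V − Δ·S = 141.3238.
(3,3): S=218.0577. Δ = (V_up−V_dn)/(S_up−S_dn) = (0.0000−13.1943)/(233.3217−135.1957) = -0.1345. V = [p*·0.0000 + (1−p*)·13.1943]/1.05 = 0.5585. B = V − Δ·S = 29.8791.
(2,0): S=68.4232. Δ = (V_up−V_dn)/(S_up−S_dn) = (68.1110−98.9014)/(73.2128−42.4224) = -1.0000. V = [p*·68.1110 + (1−p*)·98.9014]/1.05 = 66.1709. B = V − Δ·S = 134.5941.
(2,1): S=118.0852. Δ = (V_up−V_dn)/(S_up−S_dn) = (14.9726−68.1110)/(126.3512−73.2128) = -1.0000. V = [p*·14.9726 + (1−p*)·68.1110]/1.05 = 16.5089. B = V − Δ·S = 134.5941.
(2,2): S=203.7922. Δ = (V_up−V_dn)/(S_up−S_dn) = (0.5585−14.9726)/(218.0577−126.3512) = -0.1572. V = [p*·0.5585 + (1−p*)·14.9726]/1.05 = 1.1420. B = V − Δ·S = 33.1735.
(1,0): S=110.3600. Δ = (V_up−V_dn)/(S_up−S_dn) = (16.5089−66.1709)/(118.0852−68.4232) = -1.0000. V = [p*·16.5089 + (1−p*)·66.1709]/1.05 = 17.8249. B = V − Δ·S = 128.1849.
(1,1): S=190.4600. Δ = (V_up−V_dn)/(S_up−S_dn) = (1.1420−16.5089)/(203.7922−118.0852) = -0.1793. V = [p*·1.1420 + (1−p*)·16.5089]/1.05 = 1.7381. B = V − Δ·S = 35.8867.
(0,0): S=178.0000. Δ = (V_up−V_dn)/(S_up−S_dn) = (1.7381−17.8249)/(190.4600−110.3600) = -0.2008. V = [p*·1.7381 + (1−p*)·17.8249]/1.05 = 2.3362. B = V − Δ·S = 38.0846.
Check: Δ(0,0)·S0 + B(0,0) = 2.3362 = V0.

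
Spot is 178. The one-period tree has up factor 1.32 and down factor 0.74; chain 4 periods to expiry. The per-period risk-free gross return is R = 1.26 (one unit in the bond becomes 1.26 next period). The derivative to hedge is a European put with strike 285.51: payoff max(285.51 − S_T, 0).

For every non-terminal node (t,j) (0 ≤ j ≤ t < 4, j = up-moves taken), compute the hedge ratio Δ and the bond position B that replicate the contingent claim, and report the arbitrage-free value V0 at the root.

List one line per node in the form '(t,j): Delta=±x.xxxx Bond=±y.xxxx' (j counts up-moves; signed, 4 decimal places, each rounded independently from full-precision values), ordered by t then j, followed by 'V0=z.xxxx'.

Risk-neutral probability p* = (R−d)/(u−d) = (1.26−0.74)/(1.32−0.74) = 0.8966.
Terminal payoffs: V(4,0)=232.1339, V(4,1)=190.2986, V(4,2)=115.6734, V(4,3)=0.0000, V(4,4)=0.0000
  t=3,j=0: stock 72.1299 → up 95.2114 (V=190.2986), down 53.3761 (V=232.1339). Price 154.4654; hedge Δ=-1.0000, bond B=226.5952.
  t=3,j=1: stock 128.6641 → up 169.8366 (V=115.6734), down 95.2114 (V=190.2986). Price 97.9311; hedge Δ=-1.0000, bond B=226.5952.
  t=3,j=2: stock 229.5089 → up 302.9518 (V=0.0000), down 169.8366 (V=115.6734). Price 9.4970; hedge Δ=-0.8690, bond B=208.9339.
  t=3,j=3: stock 409.3943 → up 540.4005 (V=0.0000), down 302.9518 (V=0.0000). Price 0.0000; hedge Δ=0.0000, bond B=0.0000.
  t=2,j=0: stock 97.4728 → up 128.6641 (V=97.9311), down 72.1299 (V=154.4654). Price 82.3647; hedge Δ=-1.0000, bond B=179.8375.
  t=2,j=1: stock 173.8704 → up 229.5089 (V=9.4970), down 128.6641 (V=97.9311). Price 14.7979; hedge Δ=-0.8769, bond B=167.2706.
  t=2,j=2: stock 310.1472 → up 409.3943 (V=0.0000), down 229.5089 (V=9.4970). Price 0.7797; hedge Δ=-0.0528, bond B=17.1538.
  t=1,j=0: stock 131.7200 → up 173.8704 (V=14.7979), down 97.4728 (V=82.3647). Price 17.2917; hedge Δ=-0.8844, bond B=133.7862.
  t=1,j=1: stock 234.9600 → up 310.1472 (V=0.7797), down 173.8704 (V=14.7979). Price 1.7697; hedge Δ=-0.1029, bond B=25.9390.
  t=0,j=0: stock 178.0000 → up 234.9600 (V=1.7697), down 131.7200 (V=17.2917). Price 2.6789; hedge Δ=-0.1503, bond B=29.4410.
Each (Δ,B) replicates both successor values, so the strategy is self-financing and V0 is arbitrage-free.

(0,0): Delta=-0.1503 Bond=29.4410
(1,0): Delta=-0.8844 Bond=133.7862
(1,1): Delta=-0.1029 Bond=25.9390
(2,0): Delta=-1.0000 Bond=179.8375
(2,1): Delta=-0.8769 Bond=167.2706
(2,2): Delta=-0.0528 Bond=17.1538
(3,0): Delta=-1.0000 Bond=226.5952
(3,1): Delta=-1.0000 Bond=226.5952
(3,2): Delta=-0.8690 Bond=208.9339
(3,3): Delta=0.0000 Bond=0.0000
V0=2.6789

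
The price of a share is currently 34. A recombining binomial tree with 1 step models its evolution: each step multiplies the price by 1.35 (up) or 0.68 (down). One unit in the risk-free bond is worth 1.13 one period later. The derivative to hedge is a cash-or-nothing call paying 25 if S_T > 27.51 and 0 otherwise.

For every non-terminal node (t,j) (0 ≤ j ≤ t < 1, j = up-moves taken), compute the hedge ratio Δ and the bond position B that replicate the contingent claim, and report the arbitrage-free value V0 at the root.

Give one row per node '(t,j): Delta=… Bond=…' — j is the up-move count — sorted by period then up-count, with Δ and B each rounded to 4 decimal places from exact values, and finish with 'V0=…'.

Under the risk-neutral measure, an up-move has probability p* = (R−d)/(u−d) = 0.6716 and values discount at R = 1.13.
Terminal payoffs: V(1,0)=0.0000, V(1,1)=25.0000
Node (0,0) S=34.0000: V=(p*·25.0000+(1−p*)·0.0000)/1.13=14.8593; Δ=(25.0000−0.0000)/(45.9000−23.1200)=1.0975; B=V−Δ·S=-22.4541
Check: Δ(0,0)·S0 + B(0,0) = 14.8593 = V0.

(0,0): Delta=1.0975 Bond=-22.4541
V0=14.8593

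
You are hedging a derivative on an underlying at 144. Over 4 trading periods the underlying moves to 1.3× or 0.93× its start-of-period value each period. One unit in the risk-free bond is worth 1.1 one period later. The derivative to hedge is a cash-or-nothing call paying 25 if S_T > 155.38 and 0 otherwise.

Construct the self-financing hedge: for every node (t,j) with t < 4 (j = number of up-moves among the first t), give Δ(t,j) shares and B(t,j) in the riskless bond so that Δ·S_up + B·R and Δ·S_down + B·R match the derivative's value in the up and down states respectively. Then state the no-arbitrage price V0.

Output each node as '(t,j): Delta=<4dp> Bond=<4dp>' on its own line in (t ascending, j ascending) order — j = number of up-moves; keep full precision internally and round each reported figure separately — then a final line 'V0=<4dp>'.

(0,0): Delta=0.1420 Bond=-9.7837
(1,0): Delta=0.2071 Bond=-19.4852
(1,1): Delta=0.0872 Bond=-0.4995
(2,0): Delta=0.2266 Bond=-23.8607
(2,1): Delta=0.1907 Bond=-18.5784
(2,2): Delta=0.0000 Bond=20.6612
(3,0): Delta=0.0000 Bond=0.0000
(3,1): Delta=0.4173 Bond=-57.1253
(3,2): Delta=0.0000 Bond=22.7273
(3,3): Delta=0.0000 Bond=22.7273
V0=10.6612

No-arbitrage ⇒ martingale measure with p* = (R−d)/(u−d) = 0.4595.
Payoff layer (t=4): V(4,0)=0.0000, V(4,1)=0.0000, V(4,2)=25.0000, V(4,3)=25.0000, V(4,4)=25.0000
  t=3,j=0: stock 115.8274 → up 150.5756 (V=0.0000), down 107.7195 (V=0.0000). Price 0.0000; hedge Δ=0.0000, bond B=0.0000.
  t=3,j=1: stock 161.9093 → up 210.4821 (V=25.0000), down 150.5756 (V=0.0000). Price 10.4423; hedge Δ=0.4173, bond B=-57.1253.
  t=3,j=2: stock 226.3248 → up 294.2222 (V=25.0000), down 210.4821 (V=25.0000). Price 22.7273; hedge Δ=0.0000, bond B=22.7273.
  t=3,j=3: stock 316.3680 → up 411.2784 (V=25.0000), down 294.2222 (V=25.0000). Price 22.7273; hedge Δ=0.0000, bond B=22.7273.
  t=2,j=0: stock 124.5456 → up 161.9093 (V=10.4423), down 115.8274 (V=0.0000). Price 4.3616; hedge Δ=0.2266, bond B=-23.8607.
  t=2,j=1: stock 174.0960 → up 226.3248 (V=22.7273), down 161.9093 (V=10.4423). Price 14.6243; hedge Δ=0.1907, bond B=-18.5784.
  t=2,j=2: stock 243.3600 → up 316.3680 (V=22.7273), down 226.3248 (V=22.7273). Price 20.6612; hedge Δ=0.0000, bond B=20.6612.
  t=1,j=0: stock 133.9200 → up 174.0960 (V=14.6243), down 124.5456 (V=4.3616). Price 8.2517; hedge Δ=0.2071, bond B=-19.4852.
  t=1,j=1: stock 187.2000 → up 243.3600 (V=20.6612), down 174.0960 (V=14.6243). Price 15.8164; hedge Δ=0.0872, bond B=-0.4995.
  t=0,j=0: stock 144.0000 → up 187.2000 (V=15.8164), down 133.9200 (V=8.2517). Price 10.6612; hedge Δ=0.1420, bond B=-9.7837.
The time-0 hedge costs 10.6612, which is the no-arbitrage price.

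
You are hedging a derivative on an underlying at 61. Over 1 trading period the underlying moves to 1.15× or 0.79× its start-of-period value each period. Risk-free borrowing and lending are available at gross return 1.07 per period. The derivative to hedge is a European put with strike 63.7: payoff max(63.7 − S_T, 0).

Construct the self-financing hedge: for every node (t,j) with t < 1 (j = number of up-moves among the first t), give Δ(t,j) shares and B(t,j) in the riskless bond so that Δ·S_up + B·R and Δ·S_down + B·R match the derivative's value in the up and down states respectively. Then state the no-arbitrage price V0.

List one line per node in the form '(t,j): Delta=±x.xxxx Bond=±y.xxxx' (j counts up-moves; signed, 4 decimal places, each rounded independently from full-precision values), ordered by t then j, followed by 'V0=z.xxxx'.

(0,0): Delta=-0.7063 Bond=46.3045
V0=3.2212

Since d<R<u, set p* = (R−d)/(u−d) = 0.7778; price each node as the discounted p*-expectation of its children.
At expiry t=1: V(1,0)=15.5100, V(1,1)=0.0000
(0,0): S=61.0000. Δ = (V_up−V_dn)/(S_up−S_dn) = (0.0000−15.5100)/(70.1500−48.1900) = -0.7063. V = [p*·0.0000 + (1−p*)·15.5100]/1.07 = 3.2212. B = V − Δ·S = 46.3045.
Each (Δ,B) replicates both successor values, so the strategy is self-financing and V0 is arbitrage-free.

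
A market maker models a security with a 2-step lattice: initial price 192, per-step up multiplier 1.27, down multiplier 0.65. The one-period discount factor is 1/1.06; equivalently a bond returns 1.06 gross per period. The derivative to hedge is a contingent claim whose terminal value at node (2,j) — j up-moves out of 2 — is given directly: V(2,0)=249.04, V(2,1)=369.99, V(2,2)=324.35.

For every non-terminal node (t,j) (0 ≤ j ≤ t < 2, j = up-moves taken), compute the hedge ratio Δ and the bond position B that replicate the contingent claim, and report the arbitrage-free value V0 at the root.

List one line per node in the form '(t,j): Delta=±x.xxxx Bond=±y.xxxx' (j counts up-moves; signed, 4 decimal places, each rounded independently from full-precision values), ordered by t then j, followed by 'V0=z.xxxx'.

(0,0): Delta=0.0855 Bond=282.7657
(1,0): Delta=1.5631 Bond=115.3185
(1,1): Delta=-0.3019 Bond=394.1872
V0=299.1772

Under the risk-neutral measure, an up-move has probability p* = (R−d)/(u−d) = 0.6613 and values discount at R = 1.06.
Payoff layer (t=2): V(2,0)=249.0400, V(2,1)=369.9900, V(2,2)=324.3500
  t=1,j=0: stock 124.8000 → up 158.4960 (V=369.9900), down 81.1200 (V=249.0400). Price 310.3991; hedge Δ=1.5631, bond B=115.3185.
  t=1,j=1: stock 243.8400 → up 309.6768 (V=324.3500), down 158.4960 (V=369.9900). Price 320.5743; hedge Δ=-0.3019, bond B=394.1872.
  t=0,j=0: stock 192.0000 → up 243.8400 (V=320.5743), down 124.8000 (V=310.3991). Price 299.1772; hedge Δ=0.0855, bond B=282.7657.
The time-0 hedge costs 299.1772, which is the no-arbitrage price.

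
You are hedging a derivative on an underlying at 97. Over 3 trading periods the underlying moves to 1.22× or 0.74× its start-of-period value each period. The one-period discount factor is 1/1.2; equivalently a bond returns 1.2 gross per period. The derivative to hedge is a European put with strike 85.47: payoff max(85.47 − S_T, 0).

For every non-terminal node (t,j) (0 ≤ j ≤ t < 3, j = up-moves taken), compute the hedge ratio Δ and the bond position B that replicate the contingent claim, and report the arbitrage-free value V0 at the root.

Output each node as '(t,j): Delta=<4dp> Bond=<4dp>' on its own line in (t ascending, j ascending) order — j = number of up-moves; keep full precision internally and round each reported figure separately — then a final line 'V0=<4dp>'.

(0,0): Delta=-0.0253 Bond=2.5135
(1,0): Delta=-0.5047 Bond=37.4314
(1,1): Delta=-0.0126 Bond=1.5199
(2,0): Delta=-1.0000 Bond=71.2250
(2,1): Delta=-0.4917 Bond=43.7739
(2,2): Delta=0.0000 Bond=0.0000
V0=0.0616

Risk-neutral probability p* = (R−d)/(u−d) = (1.2−0.74)/(1.22−0.74) = 0.9583.
Terminal values V(3,·): V(3,0)=46.1633, V(3,1)=20.6670, V(3,2)=0.0000, V(3,3)=0.0000
(2,0): S=53.1172. Δ = (V_up−V_dn)/(S_up−S_dn) = (20.6670−46.1633)/(64.8030−39.3067) = -1.0000. V = [p*·20.6670 + (1−p*)·46.1633]/1.2 = 18.1078. B = V − Δ·S = 71.2250.
(2,1): S=87.5716. Δ = (V_up−V_dn)/(S_up−S_dn) = (0.0000−20.6670)/(106.8374−64.8030) = -0.4917. V = [p*·0.0000 + (1−p*)·20.6670]/1.2 = 0.7176. B = V − Δ·S = 43.7739.
(2,2): S=144.3748. Δ = (V_up−V_dn)/(S_up−S_dn) = (0.0000−0.0000)/(176.1373−106.8374) = 0.0000. V = [p*·0.0000 + (1−p*)·0.0000]/1.2 = 0.0000. B = V − Δ·S = 0.0000.
(1,0): S=71.7800. Δ = (V_up−V_dn)/(S_up−S_dn) = (0.7176−18.1078)/(87.5716−53.1172) = -0.5047. V = [p*·0.7176 + (1−p*)·18.1078]/1.2 = 1.2018. B = V − Δ·S = 37.4314.
(1,1): S=118.3400. Δ = (V_up−V_dn)/(S_up−S_dn) = (0.0000−0.7176)/(144.3748−87.5716) = -0.0126. V = [p*·0.0000 + (1−p*)·0.7176]/1.2 = 0.0249. B = V − Δ·S = 1.5199.
(0,0): S=97.0000. Δ = (V_up−V_dn)/(S_up−S_dn) = (0.0249−1.2018)/(118.3400−71.7800) = -0.0253. V = [p*·0.0249 + (1−p*)·1.2018]/1.2 = 0.0616. B = V − Δ·S = 2.5135.
Each (Δ,B) replicates both successor values, so the strategy is self-financing and V0 is arbitrage-free.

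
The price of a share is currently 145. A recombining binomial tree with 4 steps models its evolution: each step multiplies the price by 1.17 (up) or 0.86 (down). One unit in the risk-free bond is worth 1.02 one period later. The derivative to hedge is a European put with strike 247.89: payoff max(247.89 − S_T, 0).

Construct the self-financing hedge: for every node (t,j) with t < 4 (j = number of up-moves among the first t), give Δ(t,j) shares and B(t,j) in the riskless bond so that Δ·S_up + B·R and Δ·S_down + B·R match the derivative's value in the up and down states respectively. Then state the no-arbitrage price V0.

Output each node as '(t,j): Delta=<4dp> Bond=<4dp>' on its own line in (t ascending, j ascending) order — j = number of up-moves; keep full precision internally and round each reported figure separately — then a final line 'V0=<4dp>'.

(0,0): Delta=-0.9313 Bond=220.6171
(1,0): Delta=-1.0000 Bond=233.5923
(1,1): Delta=-0.8840 Bond=217.0017
(2,0): Delta=-1.0000 Bond=238.2641
(2,1): Delta=-1.0000 Bond=238.2641
(2,2): Delta=-0.8041 Bond=205.4770
(3,0): Delta=-1.0000 Bond=243.0294
(3,1): Delta=-1.0000 Bond=243.0294
(3,2): Delta=-1.0000 Bond=243.0294
(3,3): Delta=-0.6691 Bond=178.2339
V0=85.5739

No-arbitrage ⇒ martingale measure with p* = (R−d)/(u−d) = 0.5161.
Payoff layer (t=4): V(4,0)=168.5738, V(4,1)=139.9831, V(4,2)=101.0864, V(4,3)=48.1689, V(4,4)=0.0000
  t=3,j=0: stock 92.2281 → up 107.9069 (V=139.9831), down 79.3162 (V=168.5738). Price 150.8013; hedge Δ=-1.0000, bond B=243.0294.
  t=3,j=1: stock 125.4731 → up 146.8036 (V=101.0864), down 107.9069 (V=139.9831). Price 117.5563; hedge Δ=-1.0000, bond B=243.0294.
  t=3,j=2: stock 170.7018 → up 199.7211 (V=48.1689), down 146.8036 (V=101.0864). Price 72.3276; hedge Δ=-1.0000, bond B=243.0294.
  t=3,j=3: stock 232.2339 → up 271.7136 (V=0.0000), down 199.7211 (V=48.1689). Price 22.8505; hedge Δ=-0.6691, bond B=178.2339.
  t=2,j=0: stock 107.2420 → up 125.4731 (V=117.5563), down 92.2281 (V=150.8013). Price 131.0221; hedge Δ=-1.0000, bond B=238.2641.
  t=2,j=1: stock 145.8990 → up 170.7018 (V=72.3276), down 125.4731 (V=117.5563). Price 92.3651; hedge Δ=-1.0000, bond B=238.2641.
  t=2,j=2: stock 198.4905 → up 232.2339 (V=22.8505), down 170.7018 (V=72.3276). Price 45.8736; hedge Δ=-0.8041, bond B=205.4770.
  t=1,j=0: stock 124.7000 → up 145.8990 (V=92.3651), down 107.2420 (V=131.0221). Price 108.8923; hedge Δ=-1.0000, bond B=233.5923.
  t=1,j=1: stock 169.6500 → up 198.4905 (V=45.8736), down 145.8990 (V=92.3651). Price 67.0289; hedge Δ=-0.8840, bond B=217.0017.
  t=0,j=0: stock 145.0000 → up 169.6500 (V=67.0289), down 124.7000 (V=108.8923). Price 85.5739; hedge Δ=-0.9313, bond B=220.6171.
Each (Δ,B) replicates both successor values, so the strategy is self-financing and V0 is arbitrage-free.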